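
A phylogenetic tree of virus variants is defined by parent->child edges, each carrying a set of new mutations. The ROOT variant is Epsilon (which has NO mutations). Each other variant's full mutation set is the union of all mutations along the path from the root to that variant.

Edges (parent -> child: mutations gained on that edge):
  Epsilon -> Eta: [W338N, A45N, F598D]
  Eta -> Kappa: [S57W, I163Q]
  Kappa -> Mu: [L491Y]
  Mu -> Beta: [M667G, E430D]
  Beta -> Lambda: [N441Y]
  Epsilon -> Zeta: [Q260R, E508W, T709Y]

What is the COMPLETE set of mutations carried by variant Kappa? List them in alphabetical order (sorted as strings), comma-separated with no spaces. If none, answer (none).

Answer: A45N,F598D,I163Q,S57W,W338N

Derivation:
At Epsilon: gained [] -> total []
At Eta: gained ['W338N', 'A45N', 'F598D'] -> total ['A45N', 'F598D', 'W338N']
At Kappa: gained ['S57W', 'I163Q'] -> total ['A45N', 'F598D', 'I163Q', 'S57W', 'W338N']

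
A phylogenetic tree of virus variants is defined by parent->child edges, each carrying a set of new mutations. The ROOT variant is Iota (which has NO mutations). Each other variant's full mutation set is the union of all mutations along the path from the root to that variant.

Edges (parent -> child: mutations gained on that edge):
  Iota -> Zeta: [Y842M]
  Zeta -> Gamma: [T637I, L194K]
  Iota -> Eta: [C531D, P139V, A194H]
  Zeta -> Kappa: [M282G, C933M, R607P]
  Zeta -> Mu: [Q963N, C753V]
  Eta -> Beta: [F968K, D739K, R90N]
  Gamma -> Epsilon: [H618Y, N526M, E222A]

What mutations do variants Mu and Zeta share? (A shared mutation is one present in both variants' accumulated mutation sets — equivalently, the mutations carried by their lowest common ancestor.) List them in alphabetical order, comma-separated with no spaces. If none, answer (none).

Answer: Y842M

Derivation:
Accumulating mutations along path to Mu:
  At Iota: gained [] -> total []
  At Zeta: gained ['Y842M'] -> total ['Y842M']
  At Mu: gained ['Q963N', 'C753V'] -> total ['C753V', 'Q963N', 'Y842M']
Mutations(Mu) = ['C753V', 'Q963N', 'Y842M']
Accumulating mutations along path to Zeta:
  At Iota: gained [] -> total []
  At Zeta: gained ['Y842M'] -> total ['Y842M']
Mutations(Zeta) = ['Y842M']
Intersection: ['C753V', 'Q963N', 'Y842M'] ∩ ['Y842M'] = ['Y842M']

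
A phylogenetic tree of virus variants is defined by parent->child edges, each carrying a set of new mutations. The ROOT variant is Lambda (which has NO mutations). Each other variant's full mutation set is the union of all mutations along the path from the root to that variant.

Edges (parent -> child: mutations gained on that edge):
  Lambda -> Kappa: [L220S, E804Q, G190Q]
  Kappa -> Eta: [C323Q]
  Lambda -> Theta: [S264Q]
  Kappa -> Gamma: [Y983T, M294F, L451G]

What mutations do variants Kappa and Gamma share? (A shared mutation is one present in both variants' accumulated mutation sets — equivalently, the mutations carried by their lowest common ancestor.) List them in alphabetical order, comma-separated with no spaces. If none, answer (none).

Answer: E804Q,G190Q,L220S

Derivation:
Accumulating mutations along path to Kappa:
  At Lambda: gained [] -> total []
  At Kappa: gained ['L220S', 'E804Q', 'G190Q'] -> total ['E804Q', 'G190Q', 'L220S']
Mutations(Kappa) = ['E804Q', 'G190Q', 'L220S']
Accumulating mutations along path to Gamma:
  At Lambda: gained [] -> total []
  At Kappa: gained ['L220S', 'E804Q', 'G190Q'] -> total ['E804Q', 'G190Q', 'L220S']
  At Gamma: gained ['Y983T', 'M294F', 'L451G'] -> total ['E804Q', 'G190Q', 'L220S', 'L451G', 'M294F', 'Y983T']
Mutations(Gamma) = ['E804Q', 'G190Q', 'L220S', 'L451G', 'M294F', 'Y983T']
Intersection: ['E804Q', 'G190Q', 'L220S'] ∩ ['E804Q', 'G190Q', 'L220S', 'L451G', 'M294F', 'Y983T'] = ['E804Q', 'G190Q', 'L220S']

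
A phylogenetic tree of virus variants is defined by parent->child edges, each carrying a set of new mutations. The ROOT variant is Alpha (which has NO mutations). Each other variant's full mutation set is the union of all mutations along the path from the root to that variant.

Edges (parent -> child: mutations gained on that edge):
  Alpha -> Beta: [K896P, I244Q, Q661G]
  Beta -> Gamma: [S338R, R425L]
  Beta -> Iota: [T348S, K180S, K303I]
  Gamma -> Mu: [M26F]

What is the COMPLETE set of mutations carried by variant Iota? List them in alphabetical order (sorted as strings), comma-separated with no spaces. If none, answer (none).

Answer: I244Q,K180S,K303I,K896P,Q661G,T348S

Derivation:
At Alpha: gained [] -> total []
At Beta: gained ['K896P', 'I244Q', 'Q661G'] -> total ['I244Q', 'K896P', 'Q661G']
At Iota: gained ['T348S', 'K180S', 'K303I'] -> total ['I244Q', 'K180S', 'K303I', 'K896P', 'Q661G', 'T348S']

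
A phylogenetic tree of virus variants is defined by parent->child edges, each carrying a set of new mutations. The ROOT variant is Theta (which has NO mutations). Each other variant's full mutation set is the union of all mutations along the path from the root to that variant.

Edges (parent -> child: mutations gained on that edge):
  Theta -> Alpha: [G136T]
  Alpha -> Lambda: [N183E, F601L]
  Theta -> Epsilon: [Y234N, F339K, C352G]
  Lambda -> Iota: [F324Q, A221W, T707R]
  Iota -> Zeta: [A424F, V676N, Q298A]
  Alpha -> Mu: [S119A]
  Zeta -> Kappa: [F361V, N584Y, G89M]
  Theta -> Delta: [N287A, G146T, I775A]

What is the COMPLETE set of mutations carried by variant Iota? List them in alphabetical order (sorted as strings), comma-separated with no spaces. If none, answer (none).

At Theta: gained [] -> total []
At Alpha: gained ['G136T'] -> total ['G136T']
At Lambda: gained ['N183E', 'F601L'] -> total ['F601L', 'G136T', 'N183E']
At Iota: gained ['F324Q', 'A221W', 'T707R'] -> total ['A221W', 'F324Q', 'F601L', 'G136T', 'N183E', 'T707R']

Answer: A221W,F324Q,F601L,G136T,N183E,T707R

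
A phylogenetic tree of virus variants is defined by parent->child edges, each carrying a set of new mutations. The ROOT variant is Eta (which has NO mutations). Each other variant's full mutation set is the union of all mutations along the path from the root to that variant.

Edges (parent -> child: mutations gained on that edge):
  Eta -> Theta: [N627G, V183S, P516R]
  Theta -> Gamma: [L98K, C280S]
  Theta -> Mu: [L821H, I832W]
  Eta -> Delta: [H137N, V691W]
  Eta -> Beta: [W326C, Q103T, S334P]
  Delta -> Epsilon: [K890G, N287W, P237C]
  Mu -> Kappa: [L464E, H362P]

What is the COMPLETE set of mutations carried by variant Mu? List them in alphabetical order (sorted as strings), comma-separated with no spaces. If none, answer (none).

At Eta: gained [] -> total []
At Theta: gained ['N627G', 'V183S', 'P516R'] -> total ['N627G', 'P516R', 'V183S']
At Mu: gained ['L821H', 'I832W'] -> total ['I832W', 'L821H', 'N627G', 'P516R', 'V183S']

Answer: I832W,L821H,N627G,P516R,V183S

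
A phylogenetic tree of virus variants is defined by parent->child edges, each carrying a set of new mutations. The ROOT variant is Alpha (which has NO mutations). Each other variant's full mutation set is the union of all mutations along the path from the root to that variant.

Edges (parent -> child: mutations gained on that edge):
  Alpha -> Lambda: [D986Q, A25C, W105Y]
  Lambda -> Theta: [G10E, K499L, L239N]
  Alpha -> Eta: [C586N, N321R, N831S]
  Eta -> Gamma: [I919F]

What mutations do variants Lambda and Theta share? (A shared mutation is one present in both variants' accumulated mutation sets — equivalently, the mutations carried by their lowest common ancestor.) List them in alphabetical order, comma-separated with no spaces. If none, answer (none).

Accumulating mutations along path to Lambda:
  At Alpha: gained [] -> total []
  At Lambda: gained ['D986Q', 'A25C', 'W105Y'] -> total ['A25C', 'D986Q', 'W105Y']
Mutations(Lambda) = ['A25C', 'D986Q', 'W105Y']
Accumulating mutations along path to Theta:
  At Alpha: gained [] -> total []
  At Lambda: gained ['D986Q', 'A25C', 'W105Y'] -> total ['A25C', 'D986Q', 'W105Y']
  At Theta: gained ['G10E', 'K499L', 'L239N'] -> total ['A25C', 'D986Q', 'G10E', 'K499L', 'L239N', 'W105Y']
Mutations(Theta) = ['A25C', 'D986Q', 'G10E', 'K499L', 'L239N', 'W105Y']
Intersection: ['A25C', 'D986Q', 'W105Y'] ∩ ['A25C', 'D986Q', 'G10E', 'K499L', 'L239N', 'W105Y'] = ['A25C', 'D986Q', 'W105Y']

Answer: A25C,D986Q,W105Y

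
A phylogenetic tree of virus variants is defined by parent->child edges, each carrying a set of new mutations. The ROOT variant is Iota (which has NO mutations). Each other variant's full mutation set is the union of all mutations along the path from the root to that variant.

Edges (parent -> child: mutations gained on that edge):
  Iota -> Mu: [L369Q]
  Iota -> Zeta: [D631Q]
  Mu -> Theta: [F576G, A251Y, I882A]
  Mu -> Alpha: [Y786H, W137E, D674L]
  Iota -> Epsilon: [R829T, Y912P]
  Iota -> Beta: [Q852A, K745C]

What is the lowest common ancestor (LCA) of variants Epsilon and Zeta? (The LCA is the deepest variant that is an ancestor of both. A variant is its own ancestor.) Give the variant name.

Path from root to Epsilon: Iota -> Epsilon
  ancestors of Epsilon: {Iota, Epsilon}
Path from root to Zeta: Iota -> Zeta
  ancestors of Zeta: {Iota, Zeta}
Common ancestors: {Iota}
Walk up from Zeta: Zeta (not in ancestors of Epsilon), Iota (in ancestors of Epsilon)
Deepest common ancestor (LCA) = Iota

Answer: Iota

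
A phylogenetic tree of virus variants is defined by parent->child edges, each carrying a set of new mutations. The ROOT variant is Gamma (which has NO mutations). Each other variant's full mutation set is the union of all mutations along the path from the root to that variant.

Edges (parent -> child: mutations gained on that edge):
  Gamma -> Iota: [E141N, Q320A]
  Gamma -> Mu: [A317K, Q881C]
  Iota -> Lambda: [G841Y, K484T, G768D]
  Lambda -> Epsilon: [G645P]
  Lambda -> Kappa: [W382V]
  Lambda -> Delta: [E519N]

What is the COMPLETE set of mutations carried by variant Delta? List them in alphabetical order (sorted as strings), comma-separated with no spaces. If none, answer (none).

At Gamma: gained [] -> total []
At Iota: gained ['E141N', 'Q320A'] -> total ['E141N', 'Q320A']
At Lambda: gained ['G841Y', 'K484T', 'G768D'] -> total ['E141N', 'G768D', 'G841Y', 'K484T', 'Q320A']
At Delta: gained ['E519N'] -> total ['E141N', 'E519N', 'G768D', 'G841Y', 'K484T', 'Q320A']

Answer: E141N,E519N,G768D,G841Y,K484T,Q320A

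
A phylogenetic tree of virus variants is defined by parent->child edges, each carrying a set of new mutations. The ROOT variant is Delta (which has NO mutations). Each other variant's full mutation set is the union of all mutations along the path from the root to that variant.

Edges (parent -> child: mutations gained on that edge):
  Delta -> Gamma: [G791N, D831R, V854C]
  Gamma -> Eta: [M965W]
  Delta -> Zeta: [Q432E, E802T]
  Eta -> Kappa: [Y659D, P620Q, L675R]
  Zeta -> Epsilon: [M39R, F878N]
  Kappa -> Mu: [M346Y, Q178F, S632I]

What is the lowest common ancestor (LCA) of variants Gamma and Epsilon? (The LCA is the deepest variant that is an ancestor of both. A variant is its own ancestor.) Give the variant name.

Answer: Delta

Derivation:
Path from root to Gamma: Delta -> Gamma
  ancestors of Gamma: {Delta, Gamma}
Path from root to Epsilon: Delta -> Zeta -> Epsilon
  ancestors of Epsilon: {Delta, Zeta, Epsilon}
Common ancestors: {Delta}
Walk up from Epsilon: Epsilon (not in ancestors of Gamma), Zeta (not in ancestors of Gamma), Delta (in ancestors of Gamma)
Deepest common ancestor (LCA) = Delta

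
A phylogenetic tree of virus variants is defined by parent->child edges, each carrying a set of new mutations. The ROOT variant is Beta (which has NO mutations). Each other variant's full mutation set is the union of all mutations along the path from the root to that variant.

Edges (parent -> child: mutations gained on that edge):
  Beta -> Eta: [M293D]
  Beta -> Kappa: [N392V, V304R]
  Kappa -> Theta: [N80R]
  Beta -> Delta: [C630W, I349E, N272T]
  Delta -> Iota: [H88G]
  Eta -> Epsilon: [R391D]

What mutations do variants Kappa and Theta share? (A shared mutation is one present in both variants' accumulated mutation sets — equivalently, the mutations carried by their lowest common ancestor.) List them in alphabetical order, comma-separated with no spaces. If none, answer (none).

Answer: N392V,V304R

Derivation:
Accumulating mutations along path to Kappa:
  At Beta: gained [] -> total []
  At Kappa: gained ['N392V', 'V304R'] -> total ['N392V', 'V304R']
Mutations(Kappa) = ['N392V', 'V304R']
Accumulating mutations along path to Theta:
  At Beta: gained [] -> total []
  At Kappa: gained ['N392V', 'V304R'] -> total ['N392V', 'V304R']
  At Theta: gained ['N80R'] -> total ['N392V', 'N80R', 'V304R']
Mutations(Theta) = ['N392V', 'N80R', 'V304R']
Intersection: ['N392V', 'V304R'] ∩ ['N392V', 'N80R', 'V304R'] = ['N392V', 'V304R']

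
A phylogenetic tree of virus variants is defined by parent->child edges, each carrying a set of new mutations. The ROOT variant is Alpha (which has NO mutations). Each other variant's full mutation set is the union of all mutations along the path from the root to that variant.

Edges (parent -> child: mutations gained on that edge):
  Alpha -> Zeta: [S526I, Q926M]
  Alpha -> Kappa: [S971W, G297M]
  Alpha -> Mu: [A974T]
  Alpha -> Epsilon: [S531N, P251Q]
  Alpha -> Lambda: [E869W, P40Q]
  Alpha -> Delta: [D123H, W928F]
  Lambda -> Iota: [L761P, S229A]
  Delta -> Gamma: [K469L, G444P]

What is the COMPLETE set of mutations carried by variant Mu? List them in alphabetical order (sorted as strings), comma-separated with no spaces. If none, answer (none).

At Alpha: gained [] -> total []
At Mu: gained ['A974T'] -> total ['A974T']

Answer: A974T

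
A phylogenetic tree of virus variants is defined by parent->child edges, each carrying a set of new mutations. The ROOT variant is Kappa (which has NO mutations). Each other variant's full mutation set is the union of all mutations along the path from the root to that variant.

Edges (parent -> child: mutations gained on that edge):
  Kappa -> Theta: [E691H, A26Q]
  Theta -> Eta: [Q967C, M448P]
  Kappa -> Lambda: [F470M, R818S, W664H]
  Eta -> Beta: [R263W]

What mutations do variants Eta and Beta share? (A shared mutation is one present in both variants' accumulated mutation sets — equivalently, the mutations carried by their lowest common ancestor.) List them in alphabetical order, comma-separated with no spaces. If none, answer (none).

Accumulating mutations along path to Eta:
  At Kappa: gained [] -> total []
  At Theta: gained ['E691H', 'A26Q'] -> total ['A26Q', 'E691H']
  At Eta: gained ['Q967C', 'M448P'] -> total ['A26Q', 'E691H', 'M448P', 'Q967C']
Mutations(Eta) = ['A26Q', 'E691H', 'M448P', 'Q967C']
Accumulating mutations along path to Beta:
  At Kappa: gained [] -> total []
  At Theta: gained ['E691H', 'A26Q'] -> total ['A26Q', 'E691H']
  At Eta: gained ['Q967C', 'M448P'] -> total ['A26Q', 'E691H', 'M448P', 'Q967C']
  At Beta: gained ['R263W'] -> total ['A26Q', 'E691H', 'M448P', 'Q967C', 'R263W']
Mutations(Beta) = ['A26Q', 'E691H', 'M448P', 'Q967C', 'R263W']
Intersection: ['A26Q', 'E691H', 'M448P', 'Q967C'] ∩ ['A26Q', 'E691H', 'M448P', 'Q967C', 'R263W'] = ['A26Q', 'E691H', 'M448P', 'Q967C']

Answer: A26Q,E691H,M448P,Q967C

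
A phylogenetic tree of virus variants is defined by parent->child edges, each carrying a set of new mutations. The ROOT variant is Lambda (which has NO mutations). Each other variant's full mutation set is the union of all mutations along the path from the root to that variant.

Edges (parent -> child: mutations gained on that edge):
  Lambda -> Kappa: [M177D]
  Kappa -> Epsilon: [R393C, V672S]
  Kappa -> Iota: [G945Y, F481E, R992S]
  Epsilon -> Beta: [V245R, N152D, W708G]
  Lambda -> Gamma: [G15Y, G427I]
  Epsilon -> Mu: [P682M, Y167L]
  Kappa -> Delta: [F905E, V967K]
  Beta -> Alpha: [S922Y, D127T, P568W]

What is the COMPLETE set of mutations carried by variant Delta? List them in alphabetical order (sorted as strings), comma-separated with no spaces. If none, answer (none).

At Lambda: gained [] -> total []
At Kappa: gained ['M177D'] -> total ['M177D']
At Delta: gained ['F905E', 'V967K'] -> total ['F905E', 'M177D', 'V967K']

Answer: F905E,M177D,V967K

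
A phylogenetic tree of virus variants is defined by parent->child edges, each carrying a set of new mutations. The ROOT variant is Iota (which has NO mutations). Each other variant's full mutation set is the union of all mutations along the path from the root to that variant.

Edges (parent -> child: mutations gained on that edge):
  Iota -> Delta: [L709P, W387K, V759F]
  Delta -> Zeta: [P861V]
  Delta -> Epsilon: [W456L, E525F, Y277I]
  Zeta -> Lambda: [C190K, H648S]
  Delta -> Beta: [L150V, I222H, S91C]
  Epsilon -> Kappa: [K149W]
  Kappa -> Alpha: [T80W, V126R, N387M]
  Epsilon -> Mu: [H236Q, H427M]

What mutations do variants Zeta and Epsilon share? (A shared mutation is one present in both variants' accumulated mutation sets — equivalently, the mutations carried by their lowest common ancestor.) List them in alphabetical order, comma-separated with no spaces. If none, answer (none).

Answer: L709P,V759F,W387K

Derivation:
Accumulating mutations along path to Zeta:
  At Iota: gained [] -> total []
  At Delta: gained ['L709P', 'W387K', 'V759F'] -> total ['L709P', 'V759F', 'W387K']
  At Zeta: gained ['P861V'] -> total ['L709P', 'P861V', 'V759F', 'W387K']
Mutations(Zeta) = ['L709P', 'P861V', 'V759F', 'W387K']
Accumulating mutations along path to Epsilon:
  At Iota: gained [] -> total []
  At Delta: gained ['L709P', 'W387K', 'V759F'] -> total ['L709P', 'V759F', 'W387K']
  At Epsilon: gained ['W456L', 'E525F', 'Y277I'] -> total ['E525F', 'L709P', 'V759F', 'W387K', 'W456L', 'Y277I']
Mutations(Epsilon) = ['E525F', 'L709P', 'V759F', 'W387K', 'W456L', 'Y277I']
Intersection: ['L709P', 'P861V', 'V759F', 'W387K'] ∩ ['E525F', 'L709P', 'V759F', 'W387K', 'W456L', 'Y277I'] = ['L709P', 'V759F', 'W387K']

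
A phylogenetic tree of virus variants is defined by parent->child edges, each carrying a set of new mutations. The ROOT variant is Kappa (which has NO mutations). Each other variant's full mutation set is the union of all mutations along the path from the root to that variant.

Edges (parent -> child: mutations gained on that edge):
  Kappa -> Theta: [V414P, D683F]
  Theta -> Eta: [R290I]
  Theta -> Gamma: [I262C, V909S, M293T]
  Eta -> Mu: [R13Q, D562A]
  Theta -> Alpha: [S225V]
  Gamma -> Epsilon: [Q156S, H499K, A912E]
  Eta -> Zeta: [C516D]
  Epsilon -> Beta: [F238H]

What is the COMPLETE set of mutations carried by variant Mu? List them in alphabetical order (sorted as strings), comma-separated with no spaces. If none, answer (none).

Answer: D562A,D683F,R13Q,R290I,V414P

Derivation:
At Kappa: gained [] -> total []
At Theta: gained ['V414P', 'D683F'] -> total ['D683F', 'V414P']
At Eta: gained ['R290I'] -> total ['D683F', 'R290I', 'V414P']
At Mu: gained ['R13Q', 'D562A'] -> total ['D562A', 'D683F', 'R13Q', 'R290I', 'V414P']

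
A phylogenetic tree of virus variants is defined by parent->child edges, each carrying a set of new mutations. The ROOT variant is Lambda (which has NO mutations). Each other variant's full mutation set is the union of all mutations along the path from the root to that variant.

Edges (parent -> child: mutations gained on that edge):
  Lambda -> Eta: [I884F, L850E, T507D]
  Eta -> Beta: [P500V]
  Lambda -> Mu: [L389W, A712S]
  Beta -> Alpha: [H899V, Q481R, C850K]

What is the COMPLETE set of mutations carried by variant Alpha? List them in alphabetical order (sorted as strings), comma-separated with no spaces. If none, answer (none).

Answer: C850K,H899V,I884F,L850E,P500V,Q481R,T507D

Derivation:
At Lambda: gained [] -> total []
At Eta: gained ['I884F', 'L850E', 'T507D'] -> total ['I884F', 'L850E', 'T507D']
At Beta: gained ['P500V'] -> total ['I884F', 'L850E', 'P500V', 'T507D']
At Alpha: gained ['H899V', 'Q481R', 'C850K'] -> total ['C850K', 'H899V', 'I884F', 'L850E', 'P500V', 'Q481R', 'T507D']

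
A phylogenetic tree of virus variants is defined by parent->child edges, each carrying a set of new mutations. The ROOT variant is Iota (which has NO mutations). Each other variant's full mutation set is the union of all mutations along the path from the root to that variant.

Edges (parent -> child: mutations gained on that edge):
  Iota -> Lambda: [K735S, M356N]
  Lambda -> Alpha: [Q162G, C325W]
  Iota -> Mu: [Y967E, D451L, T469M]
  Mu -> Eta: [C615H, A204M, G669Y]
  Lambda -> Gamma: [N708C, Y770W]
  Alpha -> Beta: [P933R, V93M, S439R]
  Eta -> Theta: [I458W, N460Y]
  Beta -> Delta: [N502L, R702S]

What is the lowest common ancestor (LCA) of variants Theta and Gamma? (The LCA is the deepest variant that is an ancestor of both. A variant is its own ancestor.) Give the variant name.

Answer: Iota

Derivation:
Path from root to Theta: Iota -> Mu -> Eta -> Theta
  ancestors of Theta: {Iota, Mu, Eta, Theta}
Path from root to Gamma: Iota -> Lambda -> Gamma
  ancestors of Gamma: {Iota, Lambda, Gamma}
Common ancestors: {Iota}
Walk up from Gamma: Gamma (not in ancestors of Theta), Lambda (not in ancestors of Theta), Iota (in ancestors of Theta)
Deepest common ancestor (LCA) = Iota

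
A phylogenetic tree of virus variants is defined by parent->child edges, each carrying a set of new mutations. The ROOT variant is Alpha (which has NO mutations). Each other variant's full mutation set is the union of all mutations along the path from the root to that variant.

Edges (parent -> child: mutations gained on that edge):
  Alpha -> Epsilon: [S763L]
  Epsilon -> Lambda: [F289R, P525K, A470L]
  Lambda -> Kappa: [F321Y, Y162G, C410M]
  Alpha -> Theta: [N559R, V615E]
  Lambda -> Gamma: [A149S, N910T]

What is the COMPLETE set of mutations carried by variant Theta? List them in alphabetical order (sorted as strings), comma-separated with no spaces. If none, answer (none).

At Alpha: gained [] -> total []
At Theta: gained ['N559R', 'V615E'] -> total ['N559R', 'V615E']

Answer: N559R,V615E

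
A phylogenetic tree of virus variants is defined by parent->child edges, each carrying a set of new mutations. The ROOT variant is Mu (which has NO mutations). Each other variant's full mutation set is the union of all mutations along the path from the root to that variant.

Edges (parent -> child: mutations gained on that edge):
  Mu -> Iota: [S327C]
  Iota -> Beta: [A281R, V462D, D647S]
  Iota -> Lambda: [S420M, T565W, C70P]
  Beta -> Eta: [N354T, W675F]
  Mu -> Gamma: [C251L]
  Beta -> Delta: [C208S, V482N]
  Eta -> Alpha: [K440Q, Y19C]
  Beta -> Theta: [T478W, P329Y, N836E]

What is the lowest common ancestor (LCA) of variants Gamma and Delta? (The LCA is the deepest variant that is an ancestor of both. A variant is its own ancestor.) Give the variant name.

Answer: Mu

Derivation:
Path from root to Gamma: Mu -> Gamma
  ancestors of Gamma: {Mu, Gamma}
Path from root to Delta: Mu -> Iota -> Beta -> Delta
  ancestors of Delta: {Mu, Iota, Beta, Delta}
Common ancestors: {Mu}
Walk up from Delta: Delta (not in ancestors of Gamma), Beta (not in ancestors of Gamma), Iota (not in ancestors of Gamma), Mu (in ancestors of Gamma)
Deepest common ancestor (LCA) = Mu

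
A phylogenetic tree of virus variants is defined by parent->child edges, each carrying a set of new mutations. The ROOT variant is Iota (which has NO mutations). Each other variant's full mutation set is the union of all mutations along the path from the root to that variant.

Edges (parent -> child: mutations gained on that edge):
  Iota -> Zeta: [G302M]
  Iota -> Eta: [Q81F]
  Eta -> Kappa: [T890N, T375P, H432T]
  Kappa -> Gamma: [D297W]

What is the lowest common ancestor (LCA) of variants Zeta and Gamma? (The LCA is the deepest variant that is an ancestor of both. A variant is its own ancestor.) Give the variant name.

Answer: Iota

Derivation:
Path from root to Zeta: Iota -> Zeta
  ancestors of Zeta: {Iota, Zeta}
Path from root to Gamma: Iota -> Eta -> Kappa -> Gamma
  ancestors of Gamma: {Iota, Eta, Kappa, Gamma}
Common ancestors: {Iota}
Walk up from Gamma: Gamma (not in ancestors of Zeta), Kappa (not in ancestors of Zeta), Eta (not in ancestors of Zeta), Iota (in ancestors of Zeta)
Deepest common ancestor (LCA) = Iota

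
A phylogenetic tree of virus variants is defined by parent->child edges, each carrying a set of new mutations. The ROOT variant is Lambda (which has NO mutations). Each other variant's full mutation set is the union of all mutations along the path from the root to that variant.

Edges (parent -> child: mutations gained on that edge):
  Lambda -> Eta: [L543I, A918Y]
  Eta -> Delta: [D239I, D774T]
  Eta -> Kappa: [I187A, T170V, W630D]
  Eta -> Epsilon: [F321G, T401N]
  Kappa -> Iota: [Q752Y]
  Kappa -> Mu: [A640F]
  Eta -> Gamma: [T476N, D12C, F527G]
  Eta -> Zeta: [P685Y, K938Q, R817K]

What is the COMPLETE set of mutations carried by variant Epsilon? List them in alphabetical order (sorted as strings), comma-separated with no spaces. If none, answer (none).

At Lambda: gained [] -> total []
At Eta: gained ['L543I', 'A918Y'] -> total ['A918Y', 'L543I']
At Epsilon: gained ['F321G', 'T401N'] -> total ['A918Y', 'F321G', 'L543I', 'T401N']

Answer: A918Y,F321G,L543I,T401N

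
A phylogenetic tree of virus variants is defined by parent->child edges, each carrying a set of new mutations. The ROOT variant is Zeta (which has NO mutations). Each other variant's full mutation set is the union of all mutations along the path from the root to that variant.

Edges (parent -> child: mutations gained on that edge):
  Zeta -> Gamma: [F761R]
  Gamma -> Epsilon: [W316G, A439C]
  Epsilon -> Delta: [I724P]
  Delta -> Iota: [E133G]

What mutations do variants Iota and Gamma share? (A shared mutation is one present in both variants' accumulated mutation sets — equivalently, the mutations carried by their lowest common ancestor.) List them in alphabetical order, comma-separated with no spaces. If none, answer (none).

Answer: F761R

Derivation:
Accumulating mutations along path to Iota:
  At Zeta: gained [] -> total []
  At Gamma: gained ['F761R'] -> total ['F761R']
  At Epsilon: gained ['W316G', 'A439C'] -> total ['A439C', 'F761R', 'W316G']
  At Delta: gained ['I724P'] -> total ['A439C', 'F761R', 'I724P', 'W316G']
  At Iota: gained ['E133G'] -> total ['A439C', 'E133G', 'F761R', 'I724P', 'W316G']
Mutations(Iota) = ['A439C', 'E133G', 'F761R', 'I724P', 'W316G']
Accumulating mutations along path to Gamma:
  At Zeta: gained [] -> total []
  At Gamma: gained ['F761R'] -> total ['F761R']
Mutations(Gamma) = ['F761R']
Intersection: ['A439C', 'E133G', 'F761R', 'I724P', 'W316G'] ∩ ['F761R'] = ['F761R']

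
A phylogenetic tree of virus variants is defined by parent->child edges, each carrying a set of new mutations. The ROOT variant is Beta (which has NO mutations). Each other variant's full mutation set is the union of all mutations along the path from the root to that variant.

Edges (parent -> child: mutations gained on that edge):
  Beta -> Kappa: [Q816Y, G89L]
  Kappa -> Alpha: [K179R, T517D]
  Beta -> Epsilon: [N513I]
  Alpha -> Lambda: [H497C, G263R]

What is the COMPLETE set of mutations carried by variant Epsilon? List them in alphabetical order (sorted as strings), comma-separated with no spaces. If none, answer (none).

Answer: N513I

Derivation:
At Beta: gained [] -> total []
At Epsilon: gained ['N513I'] -> total ['N513I']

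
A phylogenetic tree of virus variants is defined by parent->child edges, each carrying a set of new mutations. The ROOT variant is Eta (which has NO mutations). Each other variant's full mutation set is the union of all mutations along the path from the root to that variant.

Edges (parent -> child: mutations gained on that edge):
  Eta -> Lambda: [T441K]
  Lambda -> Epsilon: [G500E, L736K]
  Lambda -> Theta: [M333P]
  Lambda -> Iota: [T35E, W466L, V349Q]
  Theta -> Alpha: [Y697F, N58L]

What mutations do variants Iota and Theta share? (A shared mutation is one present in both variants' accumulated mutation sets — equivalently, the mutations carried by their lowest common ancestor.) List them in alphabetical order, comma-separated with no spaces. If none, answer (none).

Accumulating mutations along path to Iota:
  At Eta: gained [] -> total []
  At Lambda: gained ['T441K'] -> total ['T441K']
  At Iota: gained ['T35E', 'W466L', 'V349Q'] -> total ['T35E', 'T441K', 'V349Q', 'W466L']
Mutations(Iota) = ['T35E', 'T441K', 'V349Q', 'W466L']
Accumulating mutations along path to Theta:
  At Eta: gained [] -> total []
  At Lambda: gained ['T441K'] -> total ['T441K']
  At Theta: gained ['M333P'] -> total ['M333P', 'T441K']
Mutations(Theta) = ['M333P', 'T441K']
Intersection: ['T35E', 'T441K', 'V349Q', 'W466L'] ∩ ['M333P', 'T441K'] = ['T441K']

Answer: T441K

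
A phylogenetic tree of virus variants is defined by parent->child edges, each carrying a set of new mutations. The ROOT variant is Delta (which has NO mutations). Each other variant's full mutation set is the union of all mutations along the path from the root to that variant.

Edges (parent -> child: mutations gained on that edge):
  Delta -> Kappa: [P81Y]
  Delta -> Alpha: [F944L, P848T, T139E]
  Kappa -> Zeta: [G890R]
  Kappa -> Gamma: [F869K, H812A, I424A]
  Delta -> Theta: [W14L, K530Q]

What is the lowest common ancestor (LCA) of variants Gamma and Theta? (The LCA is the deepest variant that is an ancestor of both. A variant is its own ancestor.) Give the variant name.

Path from root to Gamma: Delta -> Kappa -> Gamma
  ancestors of Gamma: {Delta, Kappa, Gamma}
Path from root to Theta: Delta -> Theta
  ancestors of Theta: {Delta, Theta}
Common ancestors: {Delta}
Walk up from Theta: Theta (not in ancestors of Gamma), Delta (in ancestors of Gamma)
Deepest common ancestor (LCA) = Delta

Answer: Delta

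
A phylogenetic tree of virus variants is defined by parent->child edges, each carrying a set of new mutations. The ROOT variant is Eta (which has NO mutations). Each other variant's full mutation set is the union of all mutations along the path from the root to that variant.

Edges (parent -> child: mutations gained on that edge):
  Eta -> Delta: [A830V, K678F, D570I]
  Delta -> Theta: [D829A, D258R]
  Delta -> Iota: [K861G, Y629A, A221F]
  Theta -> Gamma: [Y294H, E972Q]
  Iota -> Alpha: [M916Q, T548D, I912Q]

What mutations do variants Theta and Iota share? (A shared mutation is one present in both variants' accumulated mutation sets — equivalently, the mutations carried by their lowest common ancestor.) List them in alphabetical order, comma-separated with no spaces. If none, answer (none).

Answer: A830V,D570I,K678F

Derivation:
Accumulating mutations along path to Theta:
  At Eta: gained [] -> total []
  At Delta: gained ['A830V', 'K678F', 'D570I'] -> total ['A830V', 'D570I', 'K678F']
  At Theta: gained ['D829A', 'D258R'] -> total ['A830V', 'D258R', 'D570I', 'D829A', 'K678F']
Mutations(Theta) = ['A830V', 'D258R', 'D570I', 'D829A', 'K678F']
Accumulating mutations along path to Iota:
  At Eta: gained [] -> total []
  At Delta: gained ['A830V', 'K678F', 'D570I'] -> total ['A830V', 'D570I', 'K678F']
  At Iota: gained ['K861G', 'Y629A', 'A221F'] -> total ['A221F', 'A830V', 'D570I', 'K678F', 'K861G', 'Y629A']
Mutations(Iota) = ['A221F', 'A830V', 'D570I', 'K678F', 'K861G', 'Y629A']
Intersection: ['A830V', 'D258R', 'D570I', 'D829A', 'K678F'] ∩ ['A221F', 'A830V', 'D570I', 'K678F', 'K861G', 'Y629A'] = ['A830V', 'D570I', 'K678F']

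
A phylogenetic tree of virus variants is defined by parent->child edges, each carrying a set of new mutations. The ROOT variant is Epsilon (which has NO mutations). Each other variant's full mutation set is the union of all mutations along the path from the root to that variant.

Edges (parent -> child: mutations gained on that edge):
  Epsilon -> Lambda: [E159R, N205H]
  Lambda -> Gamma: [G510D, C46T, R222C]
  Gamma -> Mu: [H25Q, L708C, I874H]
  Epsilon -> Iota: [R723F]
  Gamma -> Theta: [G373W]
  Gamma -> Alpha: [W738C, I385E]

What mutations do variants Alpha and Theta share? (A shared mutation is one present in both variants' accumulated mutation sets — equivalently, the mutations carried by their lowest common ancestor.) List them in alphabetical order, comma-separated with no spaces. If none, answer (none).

Answer: C46T,E159R,G510D,N205H,R222C

Derivation:
Accumulating mutations along path to Alpha:
  At Epsilon: gained [] -> total []
  At Lambda: gained ['E159R', 'N205H'] -> total ['E159R', 'N205H']
  At Gamma: gained ['G510D', 'C46T', 'R222C'] -> total ['C46T', 'E159R', 'G510D', 'N205H', 'R222C']
  At Alpha: gained ['W738C', 'I385E'] -> total ['C46T', 'E159R', 'G510D', 'I385E', 'N205H', 'R222C', 'W738C']
Mutations(Alpha) = ['C46T', 'E159R', 'G510D', 'I385E', 'N205H', 'R222C', 'W738C']
Accumulating mutations along path to Theta:
  At Epsilon: gained [] -> total []
  At Lambda: gained ['E159R', 'N205H'] -> total ['E159R', 'N205H']
  At Gamma: gained ['G510D', 'C46T', 'R222C'] -> total ['C46T', 'E159R', 'G510D', 'N205H', 'R222C']
  At Theta: gained ['G373W'] -> total ['C46T', 'E159R', 'G373W', 'G510D', 'N205H', 'R222C']
Mutations(Theta) = ['C46T', 'E159R', 'G373W', 'G510D', 'N205H', 'R222C']
Intersection: ['C46T', 'E159R', 'G510D', 'I385E', 'N205H', 'R222C', 'W738C'] ∩ ['C46T', 'E159R', 'G373W', 'G510D', 'N205H', 'R222C'] = ['C46T', 'E159R', 'G510D', 'N205H', 'R222C']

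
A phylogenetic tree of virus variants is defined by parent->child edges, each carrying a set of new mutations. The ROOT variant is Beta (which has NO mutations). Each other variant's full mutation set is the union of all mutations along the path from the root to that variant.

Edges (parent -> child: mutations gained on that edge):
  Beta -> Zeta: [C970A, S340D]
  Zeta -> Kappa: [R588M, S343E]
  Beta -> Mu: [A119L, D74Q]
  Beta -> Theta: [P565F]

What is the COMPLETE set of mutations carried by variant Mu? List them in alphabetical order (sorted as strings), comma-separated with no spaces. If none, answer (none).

Answer: A119L,D74Q

Derivation:
At Beta: gained [] -> total []
At Mu: gained ['A119L', 'D74Q'] -> total ['A119L', 'D74Q']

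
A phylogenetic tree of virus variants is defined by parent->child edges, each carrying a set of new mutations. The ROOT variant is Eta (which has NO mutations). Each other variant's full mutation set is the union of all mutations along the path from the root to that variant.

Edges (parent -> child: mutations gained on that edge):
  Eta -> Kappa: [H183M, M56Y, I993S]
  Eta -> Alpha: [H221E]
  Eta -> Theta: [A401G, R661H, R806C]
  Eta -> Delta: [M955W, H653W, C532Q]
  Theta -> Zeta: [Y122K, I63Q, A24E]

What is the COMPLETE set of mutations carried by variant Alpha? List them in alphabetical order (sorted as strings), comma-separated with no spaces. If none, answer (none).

At Eta: gained [] -> total []
At Alpha: gained ['H221E'] -> total ['H221E']

Answer: H221E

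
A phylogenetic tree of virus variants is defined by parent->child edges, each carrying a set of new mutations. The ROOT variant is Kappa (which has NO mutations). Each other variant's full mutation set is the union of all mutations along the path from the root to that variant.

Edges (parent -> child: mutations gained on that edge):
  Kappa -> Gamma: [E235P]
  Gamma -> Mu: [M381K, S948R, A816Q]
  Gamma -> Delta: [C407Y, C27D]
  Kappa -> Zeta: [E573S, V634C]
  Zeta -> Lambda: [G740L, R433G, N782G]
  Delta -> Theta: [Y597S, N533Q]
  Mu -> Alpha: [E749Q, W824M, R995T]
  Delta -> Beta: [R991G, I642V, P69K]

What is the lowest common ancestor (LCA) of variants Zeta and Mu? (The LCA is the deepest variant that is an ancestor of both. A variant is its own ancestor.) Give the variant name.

Answer: Kappa

Derivation:
Path from root to Zeta: Kappa -> Zeta
  ancestors of Zeta: {Kappa, Zeta}
Path from root to Mu: Kappa -> Gamma -> Mu
  ancestors of Mu: {Kappa, Gamma, Mu}
Common ancestors: {Kappa}
Walk up from Mu: Mu (not in ancestors of Zeta), Gamma (not in ancestors of Zeta), Kappa (in ancestors of Zeta)
Deepest common ancestor (LCA) = Kappa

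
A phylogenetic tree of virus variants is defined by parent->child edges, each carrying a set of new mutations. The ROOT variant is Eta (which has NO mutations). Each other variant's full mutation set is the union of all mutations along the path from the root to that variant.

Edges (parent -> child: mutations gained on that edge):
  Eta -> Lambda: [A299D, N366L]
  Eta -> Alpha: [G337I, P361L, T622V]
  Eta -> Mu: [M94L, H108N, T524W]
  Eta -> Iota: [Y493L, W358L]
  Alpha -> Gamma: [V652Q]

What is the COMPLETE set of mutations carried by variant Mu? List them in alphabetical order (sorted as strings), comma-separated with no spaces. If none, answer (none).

Answer: H108N,M94L,T524W

Derivation:
At Eta: gained [] -> total []
At Mu: gained ['M94L', 'H108N', 'T524W'] -> total ['H108N', 'M94L', 'T524W']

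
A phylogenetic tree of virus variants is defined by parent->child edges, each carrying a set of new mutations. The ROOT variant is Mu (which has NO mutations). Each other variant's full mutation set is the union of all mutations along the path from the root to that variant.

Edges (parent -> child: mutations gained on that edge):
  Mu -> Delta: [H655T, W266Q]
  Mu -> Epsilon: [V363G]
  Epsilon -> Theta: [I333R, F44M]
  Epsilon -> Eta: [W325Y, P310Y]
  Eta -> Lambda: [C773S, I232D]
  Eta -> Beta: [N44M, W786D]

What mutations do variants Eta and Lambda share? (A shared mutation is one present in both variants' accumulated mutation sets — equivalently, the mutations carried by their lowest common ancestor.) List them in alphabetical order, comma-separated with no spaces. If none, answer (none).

Answer: P310Y,V363G,W325Y

Derivation:
Accumulating mutations along path to Eta:
  At Mu: gained [] -> total []
  At Epsilon: gained ['V363G'] -> total ['V363G']
  At Eta: gained ['W325Y', 'P310Y'] -> total ['P310Y', 'V363G', 'W325Y']
Mutations(Eta) = ['P310Y', 'V363G', 'W325Y']
Accumulating mutations along path to Lambda:
  At Mu: gained [] -> total []
  At Epsilon: gained ['V363G'] -> total ['V363G']
  At Eta: gained ['W325Y', 'P310Y'] -> total ['P310Y', 'V363G', 'W325Y']
  At Lambda: gained ['C773S', 'I232D'] -> total ['C773S', 'I232D', 'P310Y', 'V363G', 'W325Y']
Mutations(Lambda) = ['C773S', 'I232D', 'P310Y', 'V363G', 'W325Y']
Intersection: ['P310Y', 'V363G', 'W325Y'] ∩ ['C773S', 'I232D', 'P310Y', 'V363G', 'W325Y'] = ['P310Y', 'V363G', 'W325Y']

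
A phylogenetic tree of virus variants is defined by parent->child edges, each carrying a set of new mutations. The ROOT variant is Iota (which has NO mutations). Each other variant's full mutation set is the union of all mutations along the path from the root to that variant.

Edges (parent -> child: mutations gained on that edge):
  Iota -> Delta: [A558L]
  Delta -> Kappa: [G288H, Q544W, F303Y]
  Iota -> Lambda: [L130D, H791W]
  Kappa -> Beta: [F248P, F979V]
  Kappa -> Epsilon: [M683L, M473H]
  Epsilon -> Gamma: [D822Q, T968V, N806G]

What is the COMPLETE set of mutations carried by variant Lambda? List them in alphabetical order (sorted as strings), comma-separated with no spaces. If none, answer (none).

At Iota: gained [] -> total []
At Lambda: gained ['L130D', 'H791W'] -> total ['H791W', 'L130D']

Answer: H791W,L130D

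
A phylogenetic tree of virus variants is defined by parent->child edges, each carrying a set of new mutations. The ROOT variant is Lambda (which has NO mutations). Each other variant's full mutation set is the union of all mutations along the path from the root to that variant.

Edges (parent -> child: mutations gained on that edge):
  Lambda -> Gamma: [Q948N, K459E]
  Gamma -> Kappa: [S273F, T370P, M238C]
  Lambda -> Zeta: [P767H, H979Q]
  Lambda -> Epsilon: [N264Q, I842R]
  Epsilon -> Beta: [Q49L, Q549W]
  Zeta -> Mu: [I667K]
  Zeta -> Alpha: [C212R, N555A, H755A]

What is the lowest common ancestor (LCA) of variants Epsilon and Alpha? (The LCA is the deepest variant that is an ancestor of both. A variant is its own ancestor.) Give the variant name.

Answer: Lambda

Derivation:
Path from root to Epsilon: Lambda -> Epsilon
  ancestors of Epsilon: {Lambda, Epsilon}
Path from root to Alpha: Lambda -> Zeta -> Alpha
  ancestors of Alpha: {Lambda, Zeta, Alpha}
Common ancestors: {Lambda}
Walk up from Alpha: Alpha (not in ancestors of Epsilon), Zeta (not in ancestors of Epsilon), Lambda (in ancestors of Epsilon)
Deepest common ancestor (LCA) = Lambda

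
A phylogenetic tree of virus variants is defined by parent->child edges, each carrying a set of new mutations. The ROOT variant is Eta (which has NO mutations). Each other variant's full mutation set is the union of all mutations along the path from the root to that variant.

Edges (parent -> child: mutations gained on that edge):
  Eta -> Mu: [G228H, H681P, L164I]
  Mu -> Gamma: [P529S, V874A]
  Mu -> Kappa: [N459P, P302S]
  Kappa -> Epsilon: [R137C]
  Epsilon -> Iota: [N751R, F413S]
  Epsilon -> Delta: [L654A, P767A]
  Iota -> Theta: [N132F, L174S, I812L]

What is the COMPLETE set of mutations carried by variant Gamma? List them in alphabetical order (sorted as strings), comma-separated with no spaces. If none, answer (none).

At Eta: gained [] -> total []
At Mu: gained ['G228H', 'H681P', 'L164I'] -> total ['G228H', 'H681P', 'L164I']
At Gamma: gained ['P529S', 'V874A'] -> total ['G228H', 'H681P', 'L164I', 'P529S', 'V874A']

Answer: G228H,H681P,L164I,P529S,V874A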